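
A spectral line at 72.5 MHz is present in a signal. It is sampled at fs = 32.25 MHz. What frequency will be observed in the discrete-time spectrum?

72.5 MHz mod fs = 8 MHz.
8 MHz ≤ fs/2 = 16.125 MHz, appears at 8 MHz.

8 MHz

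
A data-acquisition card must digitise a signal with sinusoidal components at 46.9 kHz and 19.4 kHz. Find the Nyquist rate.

93.8 kHz

Highest-frequency component: 46.9 kHz.
Nyquist rate = 2 × 46.9 kHz = 93.8 kHz.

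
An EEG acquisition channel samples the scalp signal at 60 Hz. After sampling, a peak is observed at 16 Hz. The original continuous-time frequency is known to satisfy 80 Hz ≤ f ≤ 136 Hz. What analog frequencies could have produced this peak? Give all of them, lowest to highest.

Frequencies that alias to 16 Hz are k·fs ± 16 Hz for integer k ≥ 0.
k=0: 16 Hz.
k=1: 44 Hz, 76 Hz.
k=2: 104 Hz, 136 Hz.
k=3: 164 Hz, 196 Hz.
Within [80 Hz, 136 Hz]: 104 Hz, 136 Hz.

104 Hz, 136 Hz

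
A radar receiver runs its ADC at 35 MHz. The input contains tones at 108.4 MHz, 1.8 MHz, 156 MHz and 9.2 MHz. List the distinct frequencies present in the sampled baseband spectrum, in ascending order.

1.8 MHz, 3.4 MHz, 9.2 MHz, 16 MHz

fs/2 = 17.5 MHz.
108.4 MHz mod fs = 3.4 MHz.
3.4 MHz ≤ fs/2 = 17.5 MHz, appears at 3.4 MHz.
1.8 MHz ≤ fs/2 = 17.5 MHz, passes unchanged.
156 MHz mod fs = 16 MHz.
16 MHz ≤ fs/2 = 17.5 MHz, appears at 16 MHz.
9.2 MHz ≤ fs/2 = 17.5 MHz, passes unchanged.
Distinct values: {1.8 MHz, 3.4 MHz, 9.2 MHz, 16 MHz}.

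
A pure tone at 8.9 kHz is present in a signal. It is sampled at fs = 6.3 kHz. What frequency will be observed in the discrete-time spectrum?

2.6 kHz

8.9 kHz mod fs = 2.6 kHz.
2.6 kHz ≤ fs/2 = 3.15 kHz, appears at 2.6 kHz.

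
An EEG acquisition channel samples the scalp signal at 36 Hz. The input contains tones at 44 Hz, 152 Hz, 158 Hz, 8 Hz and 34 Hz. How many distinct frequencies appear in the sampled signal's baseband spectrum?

3

fs/2 = 18 Hz.
44 Hz mod fs = 8 Hz.
8 Hz ≤ fs/2 = 18 Hz, appears at 8 Hz.
152 Hz mod fs = 8 Hz.
8 Hz ≤ fs/2 = 18 Hz, appears at 8 Hz.
158 Hz mod fs = 14 Hz.
14 Hz ≤ fs/2 = 18 Hz, appears at 14 Hz.
8 Hz ≤ fs/2 = 18 Hz, passes unchanged.
34 Hz > fs/2 = 18 Hz, folds to fs − 34 Hz = 2 Hz.
Distinct values: {2 Hz, 8 Hz, 14 Hz} → 3.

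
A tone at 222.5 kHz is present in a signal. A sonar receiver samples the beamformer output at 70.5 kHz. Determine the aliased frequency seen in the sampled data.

11 kHz

222.5 kHz mod fs = 11 kHz.
11 kHz ≤ fs/2 = 35.25 kHz, appears at 11 kHz.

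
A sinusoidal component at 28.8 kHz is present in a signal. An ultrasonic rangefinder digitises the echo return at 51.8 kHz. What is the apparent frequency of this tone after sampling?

28.8 kHz > fs/2 = 25.9 kHz, folds to fs − 28.8 kHz = 23 kHz.

23 kHz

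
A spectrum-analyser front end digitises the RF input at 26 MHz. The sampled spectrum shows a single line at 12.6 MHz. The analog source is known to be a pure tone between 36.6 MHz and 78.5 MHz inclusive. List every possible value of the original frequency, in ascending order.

38.6 MHz, 39.4 MHz, 64.6 MHz, 65.4 MHz

Frequencies that alias to 12.6 MHz are k·fs ± 12.6 MHz for integer k ≥ 0.
k=0: 12.6 MHz.
k=1: 13.4 MHz, 38.6 MHz.
k=2: 39.4 MHz, 64.6 MHz.
k=3: 65.4 MHz, 90.6 MHz.
k=4: 91.4 MHz, 116.6 MHz.
Within [36.6 MHz, 78.5 MHz]: 38.6 MHz, 39.4 MHz, 64.6 MHz, 65.4 MHz.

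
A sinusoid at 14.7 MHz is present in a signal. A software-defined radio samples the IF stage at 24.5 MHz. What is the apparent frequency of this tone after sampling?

9.8 MHz

14.7 MHz > fs/2 = 12.25 MHz, folds to fs − 14.7 MHz = 9.8 MHz.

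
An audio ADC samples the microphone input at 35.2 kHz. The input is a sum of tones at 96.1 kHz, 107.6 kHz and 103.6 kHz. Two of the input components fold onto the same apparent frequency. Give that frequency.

fs/2 = 17.6 kHz.
96.1 kHz mod fs = 25.7 kHz.
25.7 kHz > fs/2 = 17.6 kHz, folds to fs − 25.7 kHz = 9.5 kHz.
107.6 kHz mod fs = 2 kHz.
2 kHz ≤ fs/2 = 17.6 kHz, appears at 2 kHz.
103.6 kHz mod fs = 33.2 kHz.
33.2 kHz > fs/2 = 17.6 kHz, folds to fs − 33.2 kHz = 2 kHz.
103.6 kHz and 107.6 kHz both map to 2 kHz.

2 kHz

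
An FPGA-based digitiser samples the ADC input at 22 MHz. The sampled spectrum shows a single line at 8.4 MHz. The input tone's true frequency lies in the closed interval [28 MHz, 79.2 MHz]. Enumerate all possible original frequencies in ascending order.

30.4 MHz, 35.6 MHz, 52.4 MHz, 57.6 MHz, 74.4 MHz

Frequencies that alias to 8.4 MHz are k·fs ± 8.4 MHz for integer k ≥ 0.
k=0: 8.4 MHz.
k=1: 13.6 MHz, 30.4 MHz.
k=2: 35.6 MHz, 52.4 MHz.
k=3: 57.6 MHz, 74.4 MHz.
k=4: 79.6 MHz, 96.4 MHz.
Within [28 MHz, 79.2 MHz]: 30.4 MHz, 35.6 MHz, 52.4 MHz, 57.6 MHz, 74.4 MHz.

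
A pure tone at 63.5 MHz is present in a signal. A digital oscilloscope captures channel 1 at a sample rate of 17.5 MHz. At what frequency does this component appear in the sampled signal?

6.5 MHz

63.5 MHz mod fs = 11 MHz.
11 MHz > fs/2 = 8.75 MHz, folds to fs − 11 MHz = 6.5 MHz.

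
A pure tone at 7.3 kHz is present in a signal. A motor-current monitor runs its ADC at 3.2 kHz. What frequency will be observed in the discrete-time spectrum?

0.9 kHz

7.3 kHz mod fs = 0.9 kHz.
0.9 kHz ≤ fs/2 = 1.6 kHz, appears at 0.9 kHz.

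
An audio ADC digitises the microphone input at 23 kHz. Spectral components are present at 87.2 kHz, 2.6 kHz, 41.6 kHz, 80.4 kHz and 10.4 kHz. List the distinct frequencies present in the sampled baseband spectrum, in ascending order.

fs/2 = 11.5 kHz.
87.2 kHz mod fs = 18.2 kHz.
18.2 kHz > fs/2 = 11.5 kHz, folds to fs − 18.2 kHz = 4.8 kHz.
2.6 kHz ≤ fs/2 = 11.5 kHz, passes unchanged.
41.6 kHz mod fs = 18.6 kHz.
18.6 kHz > fs/2 = 11.5 kHz, folds to fs − 18.6 kHz = 4.4 kHz.
80.4 kHz mod fs = 11.4 kHz.
11.4 kHz ≤ fs/2 = 11.5 kHz, appears at 11.4 kHz.
10.4 kHz ≤ fs/2 = 11.5 kHz, passes unchanged.
Distinct values: {2.6 kHz, 4.4 kHz, 4.8 kHz, 10.4 kHz, 11.4 kHz}.

2.6 kHz, 4.4 kHz, 4.8 kHz, 10.4 kHz, 11.4 kHz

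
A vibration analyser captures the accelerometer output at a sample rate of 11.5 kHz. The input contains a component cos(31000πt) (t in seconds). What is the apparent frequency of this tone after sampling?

ω = 31000π rad/s → f = ω/(2π) = 15500 Hz = 15.5 kHz.
15.5 kHz mod fs = 4 kHz.
4 kHz ≤ fs/2 = 5.75 kHz, appears at 4 kHz.

4 kHz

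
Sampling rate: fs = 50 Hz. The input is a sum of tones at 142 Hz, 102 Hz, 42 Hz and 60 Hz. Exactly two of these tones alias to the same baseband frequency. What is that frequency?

fs/2 = 25 Hz.
142 Hz mod fs = 42 Hz.
42 Hz > fs/2 = 25 Hz, folds to fs − 42 Hz = 8 Hz.
102 Hz mod fs = 2 Hz.
2 Hz ≤ fs/2 = 25 Hz, appears at 2 Hz.
42 Hz > fs/2 = 25 Hz, folds to fs − 42 Hz = 8 Hz.
60 Hz mod fs = 10 Hz.
10 Hz ≤ fs/2 = 25 Hz, appears at 10 Hz.
42 Hz and 142 Hz both map to 8 Hz.

8 Hz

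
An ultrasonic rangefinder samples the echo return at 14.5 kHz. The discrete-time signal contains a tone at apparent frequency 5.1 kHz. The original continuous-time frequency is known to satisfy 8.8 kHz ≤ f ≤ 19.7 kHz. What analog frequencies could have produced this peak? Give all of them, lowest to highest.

Frequencies that alias to 5.1 kHz are k·fs ± 5.1 kHz for integer k ≥ 0.
k=0: 5.1 kHz.
k=1: 9.4 kHz, 19.6 kHz.
k=2: 23.9 kHz, 34.1 kHz.
Within [8.8 kHz, 19.7 kHz]: 9.4 kHz, 19.6 kHz.

9.4 kHz, 19.6 kHz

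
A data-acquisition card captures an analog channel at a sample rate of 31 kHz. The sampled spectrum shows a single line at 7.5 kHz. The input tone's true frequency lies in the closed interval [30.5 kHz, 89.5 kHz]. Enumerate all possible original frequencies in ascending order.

Frequencies that alias to 7.5 kHz are k·fs ± 7.5 kHz for integer k ≥ 0.
k=0: 7.5 kHz.
k=1: 23.5 kHz, 38.5 kHz.
k=2: 54.5 kHz, 69.5 kHz.
k=3: 85.5 kHz, 100.5 kHz.
k=4: 116.5 kHz, 131.5 kHz.
Within [30.5 kHz, 89.5 kHz]: 38.5 kHz, 54.5 kHz, 69.5 kHz, 85.5 kHz.

38.5 kHz, 54.5 kHz, 69.5 kHz, 85.5 kHz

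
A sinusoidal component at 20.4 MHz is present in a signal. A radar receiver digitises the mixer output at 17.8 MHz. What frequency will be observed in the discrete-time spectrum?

20.4 MHz mod fs = 2.6 MHz.
2.6 MHz ≤ fs/2 = 8.9 MHz, appears at 2.6 MHz.

2.6 MHz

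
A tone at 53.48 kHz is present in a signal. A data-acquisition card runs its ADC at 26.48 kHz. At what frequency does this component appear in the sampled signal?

0.52 kHz

53.48 kHz mod fs = 0.52 kHz.
0.52 kHz ≤ fs/2 = 13.24 kHz, appears at 0.52 kHz.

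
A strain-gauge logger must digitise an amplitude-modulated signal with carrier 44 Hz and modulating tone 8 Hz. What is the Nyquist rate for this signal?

104 Hz

AM sidebands sit at fc ± fm = 36 Hz and 52 Hz.
Highest-frequency component: 52 Hz.
Nyquist rate = 2 × 52 Hz = 104 Hz.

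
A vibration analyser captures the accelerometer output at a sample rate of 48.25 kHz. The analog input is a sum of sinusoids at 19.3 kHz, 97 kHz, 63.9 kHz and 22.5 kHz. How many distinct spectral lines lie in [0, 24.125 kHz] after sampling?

4

fs/2 = 24.125 kHz.
19.3 kHz ≤ fs/2 = 24.125 kHz, passes unchanged.
97 kHz mod fs = 0.5 kHz.
0.5 kHz ≤ fs/2 = 24.125 kHz, appears at 0.5 kHz.
63.9 kHz mod fs = 15.65 kHz.
15.65 kHz ≤ fs/2 = 24.125 kHz, appears at 15.65 kHz.
22.5 kHz ≤ fs/2 = 24.125 kHz, passes unchanged.
Distinct values: {0.5 kHz, 15.65 kHz, 19.3 kHz, 22.5 kHz} → 4.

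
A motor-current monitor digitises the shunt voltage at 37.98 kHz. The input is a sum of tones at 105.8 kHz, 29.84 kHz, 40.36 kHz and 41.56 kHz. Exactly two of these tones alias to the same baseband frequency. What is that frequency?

fs/2 = 18.99 kHz.
105.8 kHz mod fs = 29.84 kHz.
29.84 kHz > fs/2 = 18.99 kHz, folds to fs − 29.84 kHz = 8.14 kHz.
29.84 kHz > fs/2 = 18.99 kHz, folds to fs − 29.84 kHz = 8.14 kHz.
40.36 kHz mod fs = 2.38 kHz.
2.38 kHz ≤ fs/2 = 18.99 kHz, appears at 2.38 kHz.
41.56 kHz mod fs = 3.58 kHz.
3.58 kHz ≤ fs/2 = 18.99 kHz, appears at 3.58 kHz.
29.84 kHz and 105.8 kHz both map to 8.14 kHz.

8.14 kHz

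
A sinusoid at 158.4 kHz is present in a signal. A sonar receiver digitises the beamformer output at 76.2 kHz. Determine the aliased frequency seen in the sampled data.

158.4 kHz mod fs = 6 kHz.
6 kHz ≤ fs/2 = 38.1 kHz, appears at 6 kHz.

6 kHz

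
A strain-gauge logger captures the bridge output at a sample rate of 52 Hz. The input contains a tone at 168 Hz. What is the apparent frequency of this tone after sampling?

168 Hz mod fs = 12 Hz.
12 Hz ≤ fs/2 = 26 Hz, appears at 12 Hz.

12 Hz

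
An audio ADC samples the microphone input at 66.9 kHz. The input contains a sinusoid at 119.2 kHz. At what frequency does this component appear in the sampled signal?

119.2 kHz mod fs = 52.3 kHz.
52.3 kHz > fs/2 = 33.45 kHz, folds to fs − 52.3 kHz = 14.6 kHz.

14.6 kHz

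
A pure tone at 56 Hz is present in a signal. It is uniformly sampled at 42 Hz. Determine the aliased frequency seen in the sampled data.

56 Hz mod fs = 14 Hz.
14 Hz ≤ fs/2 = 21 Hz, appears at 14 Hz.

14 Hz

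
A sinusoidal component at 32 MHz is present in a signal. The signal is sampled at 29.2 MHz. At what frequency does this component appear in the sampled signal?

2.8 MHz

32 MHz mod fs = 2.8 MHz.
2.8 MHz ≤ fs/2 = 14.6 MHz, appears at 2.8 MHz.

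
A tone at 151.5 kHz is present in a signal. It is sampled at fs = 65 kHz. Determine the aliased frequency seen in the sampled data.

21.5 kHz

151.5 kHz mod fs = 21.5 kHz.
21.5 kHz ≤ fs/2 = 32.5 kHz, appears at 21.5 kHz.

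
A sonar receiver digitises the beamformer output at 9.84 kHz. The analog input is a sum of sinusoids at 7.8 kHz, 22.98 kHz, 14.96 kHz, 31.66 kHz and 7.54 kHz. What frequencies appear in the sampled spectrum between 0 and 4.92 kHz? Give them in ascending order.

2.04 kHz, 2.14 kHz, 2.3 kHz, 3.3 kHz, 4.72 kHz

fs/2 = 4.92 kHz.
7.8 kHz > fs/2 = 4.92 kHz, folds to fs − 7.8 kHz = 2.04 kHz.
22.98 kHz mod fs = 3.3 kHz.
3.3 kHz ≤ fs/2 = 4.92 kHz, appears at 3.3 kHz.
14.96 kHz mod fs = 5.12 kHz.
5.12 kHz > fs/2 = 4.92 kHz, folds to fs − 5.12 kHz = 4.72 kHz.
31.66 kHz mod fs = 2.14 kHz.
2.14 kHz ≤ fs/2 = 4.92 kHz, appears at 2.14 kHz.
7.54 kHz > fs/2 = 4.92 kHz, folds to fs − 7.54 kHz = 2.3 kHz.
Distinct values: {2.04 kHz, 2.14 kHz, 2.3 kHz, 3.3 kHz, 4.72 kHz}.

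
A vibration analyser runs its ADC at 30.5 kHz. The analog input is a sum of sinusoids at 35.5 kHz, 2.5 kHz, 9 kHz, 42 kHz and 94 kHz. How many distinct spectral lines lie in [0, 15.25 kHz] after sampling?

fs/2 = 15.25 kHz.
35.5 kHz mod fs = 5 kHz.
5 kHz ≤ fs/2 = 15.25 kHz, appears at 5 kHz.
2.5 kHz ≤ fs/2 = 15.25 kHz, passes unchanged.
9 kHz ≤ fs/2 = 15.25 kHz, passes unchanged.
42 kHz mod fs = 11.5 kHz.
11.5 kHz ≤ fs/2 = 15.25 kHz, appears at 11.5 kHz.
94 kHz mod fs = 2.5 kHz.
2.5 kHz ≤ fs/2 = 15.25 kHz, appears at 2.5 kHz.
Distinct values: {2.5 kHz, 5 kHz, 9 kHz, 11.5 kHz} → 4.

4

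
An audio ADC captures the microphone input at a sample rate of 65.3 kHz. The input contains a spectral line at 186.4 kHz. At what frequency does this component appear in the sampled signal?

186.4 kHz mod fs = 55.8 kHz.
55.8 kHz > fs/2 = 32.65 kHz, folds to fs − 55.8 kHz = 9.5 kHz.

9.5 kHz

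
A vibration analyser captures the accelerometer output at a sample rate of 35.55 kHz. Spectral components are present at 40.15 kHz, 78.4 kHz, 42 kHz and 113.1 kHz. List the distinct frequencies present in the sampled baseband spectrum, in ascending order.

fs/2 = 17.775 kHz.
40.15 kHz mod fs = 4.6 kHz.
4.6 kHz ≤ fs/2 = 17.775 kHz, appears at 4.6 kHz.
78.4 kHz mod fs = 7.3 kHz.
7.3 kHz ≤ fs/2 = 17.775 kHz, appears at 7.3 kHz.
42 kHz mod fs = 6.45 kHz.
6.45 kHz ≤ fs/2 = 17.775 kHz, appears at 6.45 kHz.
113.1 kHz mod fs = 6.45 kHz.
6.45 kHz ≤ fs/2 = 17.775 kHz, appears at 6.45 kHz.
Distinct values: {4.6 kHz, 6.45 kHz, 7.3 kHz}.

4.6 kHz, 6.45 kHz, 7.3 kHz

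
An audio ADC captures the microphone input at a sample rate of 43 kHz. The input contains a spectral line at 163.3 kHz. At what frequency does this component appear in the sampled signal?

163.3 kHz mod fs = 34.3 kHz.
34.3 kHz > fs/2 = 21.5 kHz, folds to fs − 34.3 kHz = 8.7 kHz.

8.7 kHz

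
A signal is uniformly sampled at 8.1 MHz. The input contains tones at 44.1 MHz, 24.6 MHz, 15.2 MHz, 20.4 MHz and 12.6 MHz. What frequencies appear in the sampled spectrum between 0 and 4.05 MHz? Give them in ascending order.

fs/2 = 4.05 MHz.
44.1 MHz mod fs = 3.6 MHz.
3.6 MHz ≤ fs/2 = 4.05 MHz, appears at 3.6 MHz.
24.6 MHz mod fs = 0.3 MHz.
0.3 MHz ≤ fs/2 = 4.05 MHz, appears at 0.3 MHz.
15.2 MHz mod fs = 7.1 MHz.
7.1 MHz > fs/2 = 4.05 MHz, folds to fs − 7.1 MHz = 1 MHz.
20.4 MHz mod fs = 4.2 MHz.
4.2 MHz > fs/2 = 4.05 MHz, folds to fs − 4.2 MHz = 3.9 MHz.
12.6 MHz mod fs = 4.5 MHz.
4.5 MHz > fs/2 = 4.05 MHz, folds to fs − 4.5 MHz = 3.6 MHz.
Distinct values: {0.3 MHz, 1 MHz, 3.6 MHz, 3.9 MHz}.

0.3 MHz, 1 MHz, 3.6 MHz, 3.9 MHz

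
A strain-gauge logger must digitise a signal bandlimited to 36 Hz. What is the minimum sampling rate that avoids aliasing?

72 Hz

Nyquist rate = 2 × 36 Hz = 72 Hz.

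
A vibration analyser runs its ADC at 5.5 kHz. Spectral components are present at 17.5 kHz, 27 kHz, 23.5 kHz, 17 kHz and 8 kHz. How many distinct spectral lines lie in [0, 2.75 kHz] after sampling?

fs/2 = 2.75 kHz.
17.5 kHz mod fs = 1 kHz.
1 kHz ≤ fs/2 = 2.75 kHz, appears at 1 kHz.
27 kHz mod fs = 5 kHz.
5 kHz > fs/2 = 2.75 kHz, folds to fs − 5 kHz = 0.5 kHz.
23.5 kHz mod fs = 1.5 kHz.
1.5 kHz ≤ fs/2 = 2.75 kHz, appears at 1.5 kHz.
17 kHz mod fs = 0.5 kHz.
0.5 kHz ≤ fs/2 = 2.75 kHz, appears at 0.5 kHz.
8 kHz mod fs = 2.5 kHz.
2.5 kHz ≤ fs/2 = 2.75 kHz, appears at 2.5 kHz.
Distinct values: {0.5 kHz, 1 kHz, 1.5 kHz, 2.5 kHz} → 4.

4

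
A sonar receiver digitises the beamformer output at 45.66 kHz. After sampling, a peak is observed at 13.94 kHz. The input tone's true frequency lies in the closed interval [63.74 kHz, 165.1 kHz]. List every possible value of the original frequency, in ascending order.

77.38 kHz, 105.26 kHz, 123.04 kHz, 150.92 kHz

Frequencies that alias to 13.94 kHz are k·fs ± 13.94 kHz for integer k ≥ 0.
k=0: 13.94 kHz.
k=1: 31.72 kHz, 59.6 kHz.
k=2: 77.38 kHz, 105.26 kHz.
k=3: 123.04 kHz, 150.92 kHz.
k=4: 168.7 kHz, 196.58 kHz.
Within [63.74 kHz, 165.1 kHz]: 77.38 kHz, 105.26 kHz, 123.04 kHz, 150.92 kHz.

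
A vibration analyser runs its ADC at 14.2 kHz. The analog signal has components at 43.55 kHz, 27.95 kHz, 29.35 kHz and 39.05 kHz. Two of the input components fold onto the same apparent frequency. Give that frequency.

0.95 kHz

fs/2 = 7.1 kHz.
43.55 kHz mod fs = 0.95 kHz.
0.95 kHz ≤ fs/2 = 7.1 kHz, appears at 0.95 kHz.
27.95 kHz mod fs = 13.75 kHz.
13.75 kHz > fs/2 = 7.1 kHz, folds to fs − 13.75 kHz = 0.45 kHz.
29.35 kHz mod fs = 0.95 kHz.
0.95 kHz ≤ fs/2 = 7.1 kHz, appears at 0.95 kHz.
39.05 kHz mod fs = 10.65 kHz.
10.65 kHz > fs/2 = 7.1 kHz, folds to fs − 10.65 kHz = 3.55 kHz.
29.35 kHz and 43.55 kHz both map to 0.95 kHz.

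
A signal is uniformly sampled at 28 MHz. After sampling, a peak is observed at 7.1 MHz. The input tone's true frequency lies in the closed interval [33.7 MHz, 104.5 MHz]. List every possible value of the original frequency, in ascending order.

35.1 MHz, 48.9 MHz, 63.1 MHz, 76.9 MHz, 91.1 MHz

Frequencies that alias to 7.1 MHz are k·fs ± 7.1 MHz for integer k ≥ 0.
k=0: 7.1 MHz.
k=1: 20.9 MHz, 35.1 MHz.
k=2: 48.9 MHz, 63.1 MHz.
k=3: 76.9 MHz, 91.1 MHz.
k=4: 104.9 MHz, 119.1 MHz.
Within [33.7 MHz, 104.5 MHz]: 35.1 MHz, 48.9 MHz, 63.1 MHz, 76.9 MHz, 91.1 MHz.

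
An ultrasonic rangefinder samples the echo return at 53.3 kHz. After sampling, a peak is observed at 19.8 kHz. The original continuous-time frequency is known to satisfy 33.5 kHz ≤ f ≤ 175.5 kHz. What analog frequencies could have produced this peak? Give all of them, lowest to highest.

33.5 kHz, 73.1 kHz, 86.8 kHz, 126.4 kHz, 140.1 kHz

Frequencies that alias to 19.8 kHz are k·fs ± 19.8 kHz for integer k ≥ 0.
k=0: 19.8 kHz.
k=1: 33.5 kHz, 73.1 kHz.
k=2: 86.8 kHz, 126.4 kHz.
k=3: 140.1 kHz, 179.7 kHz.
k=4: 193.4 kHz, 233 kHz.
Within [33.5 kHz, 175.5 kHz]: 33.5 kHz, 73.1 kHz, 86.8 kHz, 126.4 kHz, 140.1 kHz.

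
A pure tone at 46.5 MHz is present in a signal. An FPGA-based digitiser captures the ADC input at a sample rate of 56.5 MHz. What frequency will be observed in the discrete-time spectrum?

10 MHz

46.5 MHz > fs/2 = 28.25 MHz, folds to fs − 46.5 MHz = 10 MHz.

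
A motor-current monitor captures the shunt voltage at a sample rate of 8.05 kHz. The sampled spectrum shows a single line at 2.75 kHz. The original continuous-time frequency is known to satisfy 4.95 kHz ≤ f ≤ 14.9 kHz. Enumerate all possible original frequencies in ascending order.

5.3 kHz, 10.8 kHz, 13.35 kHz

Frequencies that alias to 2.75 kHz are k·fs ± 2.75 kHz for integer k ≥ 0.
k=0: 2.75 kHz.
k=1: 5.3 kHz, 10.8 kHz.
k=2: 13.35 kHz, 18.85 kHz.
k=3: 21.4 kHz, 26.9 kHz.
Within [4.95 kHz, 14.9 kHz]: 5.3 kHz, 10.8 kHz, 13.35 kHz.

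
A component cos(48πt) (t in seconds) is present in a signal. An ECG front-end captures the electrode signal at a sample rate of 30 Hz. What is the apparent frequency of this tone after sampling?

6 Hz

ω = 48π rad/s → f = ω/(2π) = 24 Hz.
24 Hz > fs/2 = 15 Hz, folds to fs − 24 Hz = 6 Hz.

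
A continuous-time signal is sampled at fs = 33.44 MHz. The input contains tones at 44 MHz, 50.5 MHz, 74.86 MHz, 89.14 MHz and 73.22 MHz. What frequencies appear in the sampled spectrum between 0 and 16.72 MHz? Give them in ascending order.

6.34 MHz, 7.98 MHz, 10.56 MHz, 11.18 MHz, 16.38 MHz

fs/2 = 16.72 MHz.
44 MHz mod fs = 10.56 MHz.
10.56 MHz ≤ fs/2 = 16.72 MHz, appears at 10.56 MHz.
50.5 MHz mod fs = 17.06 MHz.
17.06 MHz > fs/2 = 16.72 MHz, folds to fs − 17.06 MHz = 16.38 MHz.
74.86 MHz mod fs = 7.98 MHz.
7.98 MHz ≤ fs/2 = 16.72 MHz, appears at 7.98 MHz.
89.14 MHz mod fs = 22.26 MHz.
22.26 MHz > fs/2 = 16.72 MHz, folds to fs − 22.26 MHz = 11.18 MHz.
73.22 MHz mod fs = 6.34 MHz.
6.34 MHz ≤ fs/2 = 16.72 MHz, appears at 6.34 MHz.
Distinct values: {6.34 MHz, 7.98 MHz, 10.56 MHz, 11.18 MHz, 16.38 MHz}.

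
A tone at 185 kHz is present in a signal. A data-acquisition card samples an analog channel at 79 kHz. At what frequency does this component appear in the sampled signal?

27 kHz

185 kHz mod fs = 27 kHz.
27 kHz ≤ fs/2 = 39.5 kHz, appears at 27 kHz.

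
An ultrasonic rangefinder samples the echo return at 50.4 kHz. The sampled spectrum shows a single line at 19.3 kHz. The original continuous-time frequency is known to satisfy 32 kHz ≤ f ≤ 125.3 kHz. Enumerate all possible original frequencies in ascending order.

Frequencies that alias to 19.3 kHz are k·fs ± 19.3 kHz for integer k ≥ 0.
k=0: 19.3 kHz.
k=1: 31.1 kHz, 69.7 kHz.
k=2: 81.5 kHz, 120.1 kHz.
k=3: 131.9 kHz, 170.5 kHz.
Within [32 kHz, 125.3 kHz]: 69.7 kHz, 81.5 kHz, 120.1 kHz.

69.7 kHz, 81.5 kHz, 120.1 kHz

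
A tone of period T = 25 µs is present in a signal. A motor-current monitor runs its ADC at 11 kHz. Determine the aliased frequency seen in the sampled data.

4 kHz

T = 25 µs → f = 1/T = 40 kHz.
40 kHz mod fs = 7 kHz.
7 kHz > fs/2 = 5.5 kHz, folds to fs − 7 kHz = 4 kHz.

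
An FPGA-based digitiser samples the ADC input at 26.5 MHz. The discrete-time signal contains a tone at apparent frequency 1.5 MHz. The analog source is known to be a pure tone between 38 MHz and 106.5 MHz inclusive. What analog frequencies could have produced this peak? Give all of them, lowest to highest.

Frequencies that alias to 1.5 MHz are k·fs ± 1.5 MHz for integer k ≥ 0.
k=0: 1.5 MHz.
k=1: 25 MHz, 28 MHz.
k=2: 51.5 MHz, 54.5 MHz.
k=3: 78 MHz, 81 MHz.
k=4: 104.5 MHz, 107.5 MHz.
k=5: 131 MHz, 134 MHz.
Within [38 MHz, 106.5 MHz]: 51.5 MHz, 54.5 MHz, 78 MHz, 81 MHz, 104.5 MHz.

51.5 MHz, 54.5 MHz, 78 MHz, 81 MHz, 104.5 MHz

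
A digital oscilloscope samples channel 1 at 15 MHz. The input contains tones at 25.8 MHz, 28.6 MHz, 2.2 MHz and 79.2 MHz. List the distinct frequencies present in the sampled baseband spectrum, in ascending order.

1.4 MHz, 2.2 MHz, 4.2 MHz

fs/2 = 7.5 MHz.
25.8 MHz mod fs = 10.8 MHz.
10.8 MHz > fs/2 = 7.5 MHz, folds to fs − 10.8 MHz = 4.2 MHz.
28.6 MHz mod fs = 13.6 MHz.
13.6 MHz > fs/2 = 7.5 MHz, folds to fs − 13.6 MHz = 1.4 MHz.
2.2 MHz ≤ fs/2 = 7.5 MHz, passes unchanged.
79.2 MHz mod fs = 4.2 MHz.
4.2 MHz ≤ fs/2 = 7.5 MHz, appears at 4.2 MHz.
Distinct values: {1.4 MHz, 2.2 MHz, 4.2 MHz}.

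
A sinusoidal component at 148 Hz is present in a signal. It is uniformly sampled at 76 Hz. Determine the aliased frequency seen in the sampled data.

148 Hz mod fs = 72 Hz.
72 Hz > fs/2 = 38 Hz, folds to fs − 72 Hz = 4 Hz.

4 Hz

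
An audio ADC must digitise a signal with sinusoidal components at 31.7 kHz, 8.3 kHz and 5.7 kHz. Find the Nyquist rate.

Highest-frequency component: 31.7 kHz.
Nyquist rate = 2 × 31.7 kHz = 63.4 kHz.

63.4 kHz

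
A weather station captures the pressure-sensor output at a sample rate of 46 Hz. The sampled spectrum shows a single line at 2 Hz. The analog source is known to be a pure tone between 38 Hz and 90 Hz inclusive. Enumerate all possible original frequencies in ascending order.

44 Hz, 48 Hz, 90 Hz

Frequencies that alias to 2 Hz are k·fs ± 2 Hz for integer k ≥ 0.
k=0: 2 Hz.
k=1: 44 Hz, 48 Hz.
k=2: 90 Hz, 94 Hz.
k=3: 136 Hz, 140 Hz.
Within [38 Hz, 90 Hz]: 44 Hz, 48 Hz, 90 Hz.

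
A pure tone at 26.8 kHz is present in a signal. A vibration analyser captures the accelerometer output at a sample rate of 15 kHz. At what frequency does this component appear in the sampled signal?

26.8 kHz mod fs = 11.8 kHz.
11.8 kHz > fs/2 = 7.5 kHz, folds to fs − 11.8 kHz = 3.2 kHz.

3.2 kHz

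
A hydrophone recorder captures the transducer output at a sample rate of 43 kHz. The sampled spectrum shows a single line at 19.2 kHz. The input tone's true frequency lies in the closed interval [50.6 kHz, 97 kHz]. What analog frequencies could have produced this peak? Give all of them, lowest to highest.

62.2 kHz, 66.8 kHz

Frequencies that alias to 19.2 kHz are k·fs ± 19.2 kHz for integer k ≥ 0.
k=0: 19.2 kHz.
k=1: 23.8 kHz, 62.2 kHz.
k=2: 66.8 kHz, 105.2 kHz.
k=3: 109.8 kHz, 148.2 kHz.
Within [50.6 kHz, 97 kHz]: 62.2 kHz, 66.8 kHz.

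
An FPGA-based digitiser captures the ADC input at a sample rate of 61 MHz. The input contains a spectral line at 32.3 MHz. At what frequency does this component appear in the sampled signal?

32.3 MHz > fs/2 = 30.5 MHz, folds to fs − 32.3 MHz = 28.7 MHz.

28.7 MHz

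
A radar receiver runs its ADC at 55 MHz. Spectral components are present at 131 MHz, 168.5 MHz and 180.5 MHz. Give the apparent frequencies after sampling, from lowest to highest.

fs/2 = 27.5 MHz.
131 MHz mod fs = 21 MHz.
21 MHz ≤ fs/2 = 27.5 MHz, appears at 21 MHz.
168.5 MHz mod fs = 3.5 MHz.
3.5 MHz ≤ fs/2 = 27.5 MHz, appears at 3.5 MHz.
180.5 MHz mod fs = 15.5 MHz.
15.5 MHz ≤ fs/2 = 27.5 MHz, appears at 15.5 MHz.
Distinct values: {3.5 MHz, 15.5 MHz, 21 MHz}.

3.5 MHz, 15.5 MHz, 21 MHz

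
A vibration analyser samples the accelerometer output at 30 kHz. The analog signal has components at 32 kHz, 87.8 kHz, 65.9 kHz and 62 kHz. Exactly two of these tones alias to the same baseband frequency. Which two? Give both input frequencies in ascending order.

32 kHz, 62 kHz

fs/2 = 15 kHz.
32 kHz mod fs = 2 kHz.
2 kHz ≤ fs/2 = 15 kHz, appears at 2 kHz.
87.8 kHz mod fs = 27.8 kHz.
27.8 kHz > fs/2 = 15 kHz, folds to fs − 27.8 kHz = 2.2 kHz.
65.9 kHz mod fs = 5.9 kHz.
5.9 kHz ≤ fs/2 = 15 kHz, appears at 5.9 kHz.
62 kHz mod fs = 2 kHz.
2 kHz ≤ fs/2 = 15 kHz, appears at 2 kHz.
32 kHz and 62 kHz both map to 2 kHz.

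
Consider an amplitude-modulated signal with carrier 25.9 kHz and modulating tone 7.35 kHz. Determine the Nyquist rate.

AM sidebands sit at fc ± fm = 18.55 kHz and 33.25 kHz.
Highest-frequency component: 33.25 kHz.
Nyquist rate = 2 × 33.25 kHz = 66.5 kHz.

66.5 kHz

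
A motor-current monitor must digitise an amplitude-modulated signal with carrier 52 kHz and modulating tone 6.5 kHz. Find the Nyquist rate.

117 kHz

AM sidebands sit at fc ± fm = 45.5 kHz and 58.5 kHz.
Highest-frequency component: 58.5 kHz.
Nyquist rate = 2 × 58.5 kHz = 117 kHz.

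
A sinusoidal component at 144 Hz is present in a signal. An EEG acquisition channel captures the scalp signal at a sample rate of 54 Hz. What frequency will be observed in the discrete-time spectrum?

18 Hz

144 Hz mod fs = 36 Hz.
36 Hz > fs/2 = 27 Hz, folds to fs − 36 Hz = 18 Hz.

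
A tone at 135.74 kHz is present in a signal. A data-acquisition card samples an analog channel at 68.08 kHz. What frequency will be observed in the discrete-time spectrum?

0.42 kHz

135.74 kHz mod fs = 67.66 kHz.
67.66 kHz > fs/2 = 34.04 kHz, folds to fs − 67.66 kHz = 0.42 kHz.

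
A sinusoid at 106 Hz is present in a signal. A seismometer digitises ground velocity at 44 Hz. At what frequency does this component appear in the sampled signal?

106 Hz mod fs = 18 Hz.
18 Hz ≤ fs/2 = 22 Hz, appears at 18 Hz.

18 Hz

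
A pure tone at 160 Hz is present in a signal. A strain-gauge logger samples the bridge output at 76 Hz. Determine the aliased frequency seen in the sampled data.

160 Hz mod fs = 8 Hz.
8 Hz ≤ fs/2 = 38 Hz, appears at 8 Hz.

8 Hz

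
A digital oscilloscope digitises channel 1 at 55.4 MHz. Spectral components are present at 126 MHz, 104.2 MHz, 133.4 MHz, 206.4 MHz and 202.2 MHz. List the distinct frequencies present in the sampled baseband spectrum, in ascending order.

6.6 MHz, 15.2 MHz, 19.4 MHz, 22.6 MHz

fs/2 = 27.7 MHz.
126 MHz mod fs = 15.2 MHz.
15.2 MHz ≤ fs/2 = 27.7 MHz, appears at 15.2 MHz.
104.2 MHz mod fs = 48.8 MHz.
48.8 MHz > fs/2 = 27.7 MHz, folds to fs − 48.8 MHz = 6.6 MHz.
133.4 MHz mod fs = 22.6 MHz.
22.6 MHz ≤ fs/2 = 27.7 MHz, appears at 22.6 MHz.
206.4 MHz mod fs = 40.2 MHz.
40.2 MHz > fs/2 = 27.7 MHz, folds to fs − 40.2 MHz = 15.2 MHz.
202.2 MHz mod fs = 36 MHz.
36 MHz > fs/2 = 27.7 MHz, folds to fs − 36 MHz = 19.4 MHz.
Distinct values: {6.6 MHz, 15.2 MHz, 19.4 MHz, 22.6 MHz}.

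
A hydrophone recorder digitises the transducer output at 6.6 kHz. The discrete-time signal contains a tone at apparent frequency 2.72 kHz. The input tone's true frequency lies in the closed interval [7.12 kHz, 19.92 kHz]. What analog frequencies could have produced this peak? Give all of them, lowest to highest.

Frequencies that alias to 2.72 kHz are k·fs ± 2.72 kHz for integer k ≥ 0.
k=0: 2.72 kHz.
k=1: 3.88 kHz, 9.32 kHz.
k=2: 10.48 kHz, 15.92 kHz.
k=3: 17.08 kHz, 22.52 kHz.
k=4: 23.68 kHz, 29.12 kHz.
Within [7.12 kHz, 19.92 kHz]: 9.32 kHz, 10.48 kHz, 15.92 kHz, 17.08 kHz.

9.32 kHz, 10.48 kHz, 15.92 kHz, 17.08 kHz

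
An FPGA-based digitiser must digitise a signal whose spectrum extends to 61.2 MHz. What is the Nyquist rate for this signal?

Nyquist rate = 2 × 61.2 MHz = 122.4 MHz.

122.4 MHz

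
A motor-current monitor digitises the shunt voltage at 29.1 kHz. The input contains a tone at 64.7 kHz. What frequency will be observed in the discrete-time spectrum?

6.5 kHz

64.7 kHz mod fs = 6.5 kHz.
6.5 kHz ≤ fs/2 = 14.55 kHz, appears at 6.5 kHz.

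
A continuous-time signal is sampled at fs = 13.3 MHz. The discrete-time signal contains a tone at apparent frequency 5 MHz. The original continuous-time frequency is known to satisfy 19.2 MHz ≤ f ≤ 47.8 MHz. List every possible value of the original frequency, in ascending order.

21.6 MHz, 31.6 MHz, 34.9 MHz, 44.9 MHz

Frequencies that alias to 5 MHz are k·fs ± 5 MHz for integer k ≥ 0.
k=0: 5 MHz.
k=1: 8.3 MHz, 18.3 MHz.
k=2: 21.6 MHz, 31.6 MHz.
k=3: 34.9 MHz, 44.9 MHz.
k=4: 48.2 MHz, 58.2 MHz.
Within [19.2 MHz, 47.8 MHz]: 21.6 MHz, 31.6 MHz, 34.9 MHz, 44.9 MHz.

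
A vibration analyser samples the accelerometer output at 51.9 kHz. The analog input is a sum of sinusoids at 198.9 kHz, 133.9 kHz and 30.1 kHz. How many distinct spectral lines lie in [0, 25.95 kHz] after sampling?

fs/2 = 25.95 kHz.
198.9 kHz mod fs = 43.2 kHz.
43.2 kHz > fs/2 = 25.95 kHz, folds to fs − 43.2 kHz = 8.7 kHz.
133.9 kHz mod fs = 30.1 kHz.
30.1 kHz > fs/2 = 25.95 kHz, folds to fs − 30.1 kHz = 21.8 kHz.
30.1 kHz > fs/2 = 25.95 kHz, folds to fs − 30.1 kHz = 21.8 kHz.
Distinct values: {8.7 kHz, 21.8 kHz} → 2.

2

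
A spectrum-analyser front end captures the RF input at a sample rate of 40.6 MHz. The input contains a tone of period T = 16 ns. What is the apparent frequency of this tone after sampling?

T = 16 ns → f = 1/T = 62.5 MHz.
62.5 MHz mod fs = 21.9 MHz.
21.9 MHz > fs/2 = 20.3 MHz, folds to fs − 21.9 MHz = 18.7 MHz.

18.7 MHz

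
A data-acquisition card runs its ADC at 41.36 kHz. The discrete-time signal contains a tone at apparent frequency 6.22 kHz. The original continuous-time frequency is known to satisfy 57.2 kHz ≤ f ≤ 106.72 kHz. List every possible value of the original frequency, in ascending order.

Frequencies that alias to 6.22 kHz are k·fs ± 6.22 kHz for integer k ≥ 0.
k=0: 6.22 kHz.
k=1: 35.14 kHz, 47.58 kHz.
k=2: 76.5 kHz, 88.94 kHz.
k=3: 117.86 kHz, 130.3 kHz.
Within [57.2 kHz, 106.72 kHz]: 76.5 kHz, 88.94 kHz.

76.5 kHz, 88.94 kHz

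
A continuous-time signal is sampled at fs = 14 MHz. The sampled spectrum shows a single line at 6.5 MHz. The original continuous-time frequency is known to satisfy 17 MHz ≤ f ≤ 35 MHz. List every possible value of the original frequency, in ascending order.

20.5 MHz, 21.5 MHz, 34.5 MHz

Frequencies that alias to 6.5 MHz are k·fs ± 6.5 MHz for integer k ≥ 0.
k=0: 6.5 MHz.
k=1: 7.5 MHz, 20.5 MHz.
k=2: 21.5 MHz, 34.5 MHz.
k=3: 35.5 MHz, 48.5 MHz.
Within [17 MHz, 35 MHz]: 20.5 MHz, 21.5 MHz, 34.5 MHz.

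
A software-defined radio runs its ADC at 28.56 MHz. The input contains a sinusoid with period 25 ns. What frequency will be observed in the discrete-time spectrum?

T = 25 ns → f = 1/T = 40 MHz.
40 MHz mod fs = 11.44 MHz.
11.44 MHz ≤ fs/2 = 14.28 MHz, appears at 11.44 MHz.

11.44 MHz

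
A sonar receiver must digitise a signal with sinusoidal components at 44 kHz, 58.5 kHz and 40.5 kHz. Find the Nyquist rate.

Highest-frequency component: 58.5 kHz.
Nyquist rate = 2 × 58.5 kHz = 117 kHz.

117 kHz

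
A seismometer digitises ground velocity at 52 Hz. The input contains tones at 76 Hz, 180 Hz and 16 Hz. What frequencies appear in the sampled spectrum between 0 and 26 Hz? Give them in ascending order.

16 Hz, 24 Hz

fs/2 = 26 Hz.
76 Hz mod fs = 24 Hz.
24 Hz ≤ fs/2 = 26 Hz, appears at 24 Hz.
180 Hz mod fs = 24 Hz.
24 Hz ≤ fs/2 = 26 Hz, appears at 24 Hz.
16 Hz ≤ fs/2 = 26 Hz, passes unchanged.
Distinct values: {16 Hz, 24 Hz}.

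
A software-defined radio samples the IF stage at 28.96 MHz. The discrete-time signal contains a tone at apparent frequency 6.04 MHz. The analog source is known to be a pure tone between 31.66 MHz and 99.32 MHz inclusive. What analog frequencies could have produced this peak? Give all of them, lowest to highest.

Frequencies that alias to 6.04 MHz are k·fs ± 6.04 MHz for integer k ≥ 0.
k=0: 6.04 MHz.
k=1: 22.92 MHz, 35 MHz.
k=2: 51.88 MHz, 63.96 MHz.
k=3: 80.84 MHz, 92.92 MHz.
k=4: 109.8 MHz, 121.88 MHz.
Within [31.66 MHz, 99.32 MHz]: 35 MHz, 51.88 MHz, 63.96 MHz, 80.84 MHz, 92.92 MHz.

35 MHz, 51.88 MHz, 63.96 MHz, 80.84 MHz, 92.92 MHz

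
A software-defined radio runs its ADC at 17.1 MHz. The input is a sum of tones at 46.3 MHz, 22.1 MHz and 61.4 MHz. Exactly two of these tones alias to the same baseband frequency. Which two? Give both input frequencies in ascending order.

fs/2 = 8.55 MHz.
46.3 MHz mod fs = 12.1 MHz.
12.1 MHz > fs/2 = 8.55 MHz, folds to fs − 12.1 MHz = 5 MHz.
22.1 MHz mod fs = 5 MHz.
5 MHz ≤ fs/2 = 8.55 MHz, appears at 5 MHz.
61.4 MHz mod fs = 10.1 MHz.
10.1 MHz > fs/2 = 8.55 MHz, folds to fs − 10.1 MHz = 7 MHz.
22.1 MHz and 46.3 MHz both map to 5 MHz.

22.1 MHz, 46.3 MHz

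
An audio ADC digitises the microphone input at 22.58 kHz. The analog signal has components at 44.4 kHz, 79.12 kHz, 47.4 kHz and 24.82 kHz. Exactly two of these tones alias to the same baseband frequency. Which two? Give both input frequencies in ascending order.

24.82 kHz, 47.4 kHz

fs/2 = 11.29 kHz.
44.4 kHz mod fs = 21.82 kHz.
21.82 kHz > fs/2 = 11.29 kHz, folds to fs − 21.82 kHz = 0.76 kHz.
79.12 kHz mod fs = 11.38 kHz.
11.38 kHz > fs/2 = 11.29 kHz, folds to fs − 11.38 kHz = 11.2 kHz.
47.4 kHz mod fs = 2.24 kHz.
2.24 kHz ≤ fs/2 = 11.29 kHz, appears at 2.24 kHz.
24.82 kHz mod fs = 2.24 kHz.
2.24 kHz ≤ fs/2 = 11.29 kHz, appears at 2.24 kHz.
24.82 kHz and 47.4 kHz both map to 2.24 kHz.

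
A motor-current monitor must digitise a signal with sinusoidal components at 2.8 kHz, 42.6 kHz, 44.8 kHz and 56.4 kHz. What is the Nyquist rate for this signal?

Highest-frequency component: 56.4 kHz.
Nyquist rate = 2 × 56.4 kHz = 112.8 kHz.

112.8 kHz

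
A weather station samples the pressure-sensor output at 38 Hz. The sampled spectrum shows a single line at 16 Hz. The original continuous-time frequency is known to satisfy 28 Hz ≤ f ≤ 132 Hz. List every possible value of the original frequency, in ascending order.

Frequencies that alias to 16 Hz are k·fs ± 16 Hz for integer k ≥ 0.
k=0: 16 Hz.
k=1: 22 Hz, 54 Hz.
k=2: 60 Hz, 92 Hz.
k=3: 98 Hz, 130 Hz.
k=4: 136 Hz, 168 Hz.
Within [28 Hz, 132 Hz]: 54 Hz, 60 Hz, 92 Hz, 98 Hz, 130 Hz.

54 Hz, 60 Hz, 92 Hz, 98 Hz, 130 Hz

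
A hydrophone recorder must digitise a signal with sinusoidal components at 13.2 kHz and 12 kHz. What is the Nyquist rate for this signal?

Highest-frequency component: 13.2 kHz.
Nyquist rate = 2 × 13.2 kHz = 26.4 kHz.

26.4 kHz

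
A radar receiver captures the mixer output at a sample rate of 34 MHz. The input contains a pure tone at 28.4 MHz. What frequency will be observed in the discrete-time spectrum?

5.6 MHz

28.4 MHz > fs/2 = 17 MHz, folds to fs − 28.4 MHz = 5.6 MHz.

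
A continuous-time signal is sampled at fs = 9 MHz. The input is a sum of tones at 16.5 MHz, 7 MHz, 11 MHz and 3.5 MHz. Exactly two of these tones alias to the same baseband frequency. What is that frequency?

2 MHz

fs/2 = 4.5 MHz.
16.5 MHz mod fs = 7.5 MHz.
7.5 MHz > fs/2 = 4.5 MHz, folds to fs − 7.5 MHz = 1.5 MHz.
7 MHz > fs/2 = 4.5 MHz, folds to fs − 7 MHz = 2 MHz.
11 MHz mod fs = 2 MHz.
2 MHz ≤ fs/2 = 4.5 MHz, appears at 2 MHz.
3.5 MHz ≤ fs/2 = 4.5 MHz, passes unchanged.
7 MHz and 11 MHz both map to 2 MHz.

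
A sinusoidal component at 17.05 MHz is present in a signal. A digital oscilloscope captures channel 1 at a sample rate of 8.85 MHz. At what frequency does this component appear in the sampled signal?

17.05 MHz mod fs = 8.2 MHz.
8.2 MHz > fs/2 = 4.425 MHz, folds to fs − 8.2 MHz = 0.65 MHz.

0.65 MHz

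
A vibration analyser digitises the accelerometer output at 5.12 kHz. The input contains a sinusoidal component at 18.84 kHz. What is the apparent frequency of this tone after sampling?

18.84 kHz mod fs = 3.48 kHz.
3.48 kHz > fs/2 = 2.56 kHz, folds to fs − 3.48 kHz = 1.64 kHz.

1.64 kHz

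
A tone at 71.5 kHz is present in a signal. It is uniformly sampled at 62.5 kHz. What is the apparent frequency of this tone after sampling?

9 kHz

71.5 kHz mod fs = 9 kHz.
9 kHz ≤ fs/2 = 31.25 kHz, appears at 9 kHz.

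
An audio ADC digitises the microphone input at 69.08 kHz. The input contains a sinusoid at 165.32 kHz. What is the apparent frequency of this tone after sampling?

27.16 kHz

165.32 kHz mod fs = 27.16 kHz.
27.16 kHz ≤ fs/2 = 34.54 kHz, appears at 27.16 kHz.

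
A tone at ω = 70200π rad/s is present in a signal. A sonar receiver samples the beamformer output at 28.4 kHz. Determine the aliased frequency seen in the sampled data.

ω = 70200π rad/s → f = ω/(2π) = 35100 Hz = 35.1 kHz.
35.1 kHz mod fs = 6.7 kHz.
6.7 kHz ≤ fs/2 = 14.2 kHz, appears at 6.7 kHz.

6.7 kHz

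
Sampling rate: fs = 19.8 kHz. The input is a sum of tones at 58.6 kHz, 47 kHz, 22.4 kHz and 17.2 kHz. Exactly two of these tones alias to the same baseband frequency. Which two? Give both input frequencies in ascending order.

fs/2 = 9.9 kHz.
58.6 kHz mod fs = 19 kHz.
19 kHz > fs/2 = 9.9 kHz, folds to fs − 19 kHz = 0.8 kHz.
47 kHz mod fs = 7.4 kHz.
7.4 kHz ≤ fs/2 = 9.9 kHz, appears at 7.4 kHz.
22.4 kHz mod fs = 2.6 kHz.
2.6 kHz ≤ fs/2 = 9.9 kHz, appears at 2.6 kHz.
17.2 kHz > fs/2 = 9.9 kHz, folds to fs − 17.2 kHz = 2.6 kHz.
17.2 kHz and 22.4 kHz both map to 2.6 kHz.

17.2 kHz, 22.4 kHz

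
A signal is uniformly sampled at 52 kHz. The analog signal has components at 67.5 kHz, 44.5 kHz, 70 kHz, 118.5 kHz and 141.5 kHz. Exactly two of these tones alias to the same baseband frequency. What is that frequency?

fs/2 = 26 kHz.
67.5 kHz mod fs = 15.5 kHz.
15.5 kHz ≤ fs/2 = 26 kHz, appears at 15.5 kHz.
44.5 kHz > fs/2 = 26 kHz, folds to fs − 44.5 kHz = 7.5 kHz.
70 kHz mod fs = 18 kHz.
18 kHz ≤ fs/2 = 26 kHz, appears at 18 kHz.
118.5 kHz mod fs = 14.5 kHz.
14.5 kHz ≤ fs/2 = 26 kHz, appears at 14.5 kHz.
141.5 kHz mod fs = 37.5 kHz.
37.5 kHz > fs/2 = 26 kHz, folds to fs − 37.5 kHz = 14.5 kHz.
118.5 kHz and 141.5 kHz both map to 14.5 kHz.

14.5 kHz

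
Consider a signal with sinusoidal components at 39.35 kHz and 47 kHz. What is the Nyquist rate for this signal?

Highest-frequency component: 47 kHz.
Nyquist rate = 2 × 47 kHz = 94 kHz.

94 kHz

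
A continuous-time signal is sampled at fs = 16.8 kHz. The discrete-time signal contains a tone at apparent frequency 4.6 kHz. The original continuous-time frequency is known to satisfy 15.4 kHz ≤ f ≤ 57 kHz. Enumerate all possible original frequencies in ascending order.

21.4 kHz, 29 kHz, 38.2 kHz, 45.8 kHz, 55 kHz

Frequencies that alias to 4.6 kHz are k·fs ± 4.6 kHz for integer k ≥ 0.
k=0: 4.6 kHz.
k=1: 12.2 kHz, 21.4 kHz.
k=2: 29 kHz, 38.2 kHz.
k=3: 45.8 kHz, 55 kHz.
k=4: 62.6 kHz, 71.8 kHz.
Within [15.4 kHz, 57 kHz]: 21.4 kHz, 29 kHz, 38.2 kHz, 45.8 kHz, 55 kHz.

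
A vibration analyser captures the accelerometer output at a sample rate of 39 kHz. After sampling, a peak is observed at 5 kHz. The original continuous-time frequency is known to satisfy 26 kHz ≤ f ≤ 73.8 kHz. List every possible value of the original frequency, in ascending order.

Frequencies that alias to 5 kHz are k·fs ± 5 kHz for integer k ≥ 0.
k=0: 5 kHz.
k=1: 34 kHz, 44 kHz.
k=2: 73 kHz, 83 kHz.
k=3: 112 kHz, 122 kHz.
Within [26 kHz, 73.8 kHz]: 34 kHz, 44 kHz, 73 kHz.

34 kHz, 44 kHz, 73 kHz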